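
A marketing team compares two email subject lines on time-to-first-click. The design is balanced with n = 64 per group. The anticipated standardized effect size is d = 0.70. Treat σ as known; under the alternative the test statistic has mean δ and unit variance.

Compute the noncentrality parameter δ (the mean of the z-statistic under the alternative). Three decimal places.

The noncentrality parameter scales effect size by the design's sample-size factor: δ = d·√(n/2) = 0.70 × √(64/2) = 3.9598

δ ≈ 3.960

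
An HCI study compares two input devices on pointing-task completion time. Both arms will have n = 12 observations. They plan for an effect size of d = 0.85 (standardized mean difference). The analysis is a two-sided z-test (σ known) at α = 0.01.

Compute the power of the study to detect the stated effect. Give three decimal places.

Noncentrality parameter: δ = d·√(n/2) = 0.85 × √(12/2) = 2.0821
Two-sided α = 0.01 → critical value z_{0.005} = 2.576.
Power = Φ(δ − 2.576) + Φ(−δ − 2.576) = Φ(-0.494) + Φ(-4.658) = 0.3107 + 0.0000 = 0.3107.

Power ≈ 0.311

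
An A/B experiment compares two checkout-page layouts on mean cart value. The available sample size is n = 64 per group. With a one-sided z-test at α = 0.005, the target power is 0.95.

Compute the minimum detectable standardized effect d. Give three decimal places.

Required noncentrality: δ = z_{0.005} + z_{0.05} = 2.576 + 1.645 = 4.221.
δ = d·√(n/2) ⇒ d = δ/√(n/2) = 4.221/√(64/2) = 0.7461.

d ≈ 0.746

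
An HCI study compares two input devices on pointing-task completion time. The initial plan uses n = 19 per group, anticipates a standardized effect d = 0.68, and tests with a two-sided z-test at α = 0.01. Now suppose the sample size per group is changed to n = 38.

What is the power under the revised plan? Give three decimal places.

With n = 38 per group: δ = d·√(n/2) = 0.68 × √(38/2) = 2.9641. Critical value z_{0.005} = 2.576.
Revised power = Φ(δ − 2.576) + Φ(−δ − 2.576) = Φ(0.388) + Φ(-5.540) = 0.6511 + 0.0000 = 0.6511.

Power ≈ 0.651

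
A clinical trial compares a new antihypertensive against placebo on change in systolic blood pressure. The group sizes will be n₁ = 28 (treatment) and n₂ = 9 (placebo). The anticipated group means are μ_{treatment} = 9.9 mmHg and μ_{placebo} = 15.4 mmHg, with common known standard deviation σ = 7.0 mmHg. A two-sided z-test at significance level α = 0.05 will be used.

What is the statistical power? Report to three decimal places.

Standardized effect: d = |μ_{treatment} − μ_{placebo}| / σ = |9.9 − 15.4| / 7.0 = 0.7857
Noncentrality parameter: δ = d / √(1/n₁ + 1/n₂) = 0.7857 / √(1/28 + 1/9) = 2.0505
Two-sided α = 0.05 → critical value z_{0.025} = 1.960.
Power = Φ(δ − 1.960) + Φ(−δ − 1.960) = Φ(0.091) + Φ(-4.010) = 0.5361 + 0.0000 = 0.5361.

Power ≈ 0.536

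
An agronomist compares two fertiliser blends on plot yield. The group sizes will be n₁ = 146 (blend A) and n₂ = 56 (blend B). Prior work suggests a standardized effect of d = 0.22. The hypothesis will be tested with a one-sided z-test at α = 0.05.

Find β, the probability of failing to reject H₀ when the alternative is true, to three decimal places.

β ≈ 0.597

Noncentrality parameter: δ = d / √(1/n₁ + 1/n₂) = 0.22 / √(1/146 + 1/56) = 1.3996
One-sided α = 0.05 → critical value z_{0.05} = 1.645.
Power = P(Z > 1.645 − δ) = Φ(-0.245) = 0.4031.
Type II error: β = 1 − power = 1 − 0.4031 = 0.5969.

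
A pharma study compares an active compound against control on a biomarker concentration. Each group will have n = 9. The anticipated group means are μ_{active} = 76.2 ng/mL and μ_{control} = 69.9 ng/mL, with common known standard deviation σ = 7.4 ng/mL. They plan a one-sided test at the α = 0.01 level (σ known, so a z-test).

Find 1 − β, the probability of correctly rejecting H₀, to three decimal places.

Standardized effect: d = |μ_{active} − μ_{control}| / σ = |76.2 − 69.9| / 7.4 = 0.8514
Noncentrality parameter: δ = d·√(n/2) = 0.8514 × √(9/2) = 1.8060
Critical value for a one-sided test at α = 0.01: z_α = 2.326.
Power = P(Z > 2.326 − δ) = Φ(-0.520) = 0.3014.

Power ≈ 0.301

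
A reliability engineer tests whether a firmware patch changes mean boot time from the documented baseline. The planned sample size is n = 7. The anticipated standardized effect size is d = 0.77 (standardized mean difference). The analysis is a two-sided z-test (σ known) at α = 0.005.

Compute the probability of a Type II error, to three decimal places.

Noncentrality parameter: δ = d·√n = 0.77 × √7 = 2.0372
Two-sided α = 0.005 → critical value z_{0.0025} = 2.807.
Power = Φ(δ − 2.807) + Φ(−δ − 2.807) = Φ(-0.770) + Φ(-4.844) = 0.2207 + 0.0000 = 0.2207.
Type II error: β = 1 − power = 1 − 0.2207 = 0.7793.

β ≈ 0.779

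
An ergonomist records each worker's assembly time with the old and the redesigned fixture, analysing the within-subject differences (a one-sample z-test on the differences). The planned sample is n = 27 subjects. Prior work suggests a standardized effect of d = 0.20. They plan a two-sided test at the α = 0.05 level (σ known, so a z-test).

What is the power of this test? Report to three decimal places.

Noncentrality parameter: λ = d·√n = 0.20 × √27 = 1.0392
Two-sided α = 0.05 → critical value z_{0.025} = 1.960.
Power = Φ(λ − 1.960) + Φ(−λ − 1.960) = Φ(-0.921) + Φ(-2.999) = 0.1786 + 0.0014 = 0.1799.

Power ≈ 0.180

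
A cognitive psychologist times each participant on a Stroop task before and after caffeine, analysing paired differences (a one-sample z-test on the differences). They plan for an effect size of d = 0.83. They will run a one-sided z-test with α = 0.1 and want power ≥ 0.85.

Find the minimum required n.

n = 8

For power 0.85 need Φ(δ − z_{0.1}) = 0.85, so δ = z_{0.1} + z_{0.15} = 1.282 + 1.036 = 2.318.
δ = d·√n ⇒ n = (δ/d)² = (2.318 / 0.83)² = 7.80.
Rounding up, n = 8.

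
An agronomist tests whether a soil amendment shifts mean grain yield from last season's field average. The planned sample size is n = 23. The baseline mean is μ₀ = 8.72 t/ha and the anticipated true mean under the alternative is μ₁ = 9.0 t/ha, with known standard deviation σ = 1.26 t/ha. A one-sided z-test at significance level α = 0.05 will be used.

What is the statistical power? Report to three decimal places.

Standardized effect: d = |μ₁ − μ₀| / σ = |9.0 − 8.72| / 1.26 = 0.2222
Noncentrality parameter: δ = d·√n = 0.2222 × √23 = 1.0657
Critical value for a one-sided test at α = 0.05: z_α = 1.645.
Power = Φ(δ − 1.645) = Φ(-0.579) = 0.2813.

Power ≈ 0.281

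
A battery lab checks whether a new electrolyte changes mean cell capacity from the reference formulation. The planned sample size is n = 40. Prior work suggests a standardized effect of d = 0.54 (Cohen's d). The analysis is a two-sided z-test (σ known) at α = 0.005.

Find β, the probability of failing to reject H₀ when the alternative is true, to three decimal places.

β ≈ 0.272

Noncentrality parameter: δ = d·√n = 0.54 × √40 = 3.4153
Two-sided α = 0.005 → critical value z_{0.0025} = 2.807.
Power = Φ(δ − 2.807) + Φ(−δ − 2.807) = Φ(0.608) + Φ(-6.222) = 0.7285 + 0.0000 = 0.7285.
Type II error: β = 1 − power = 1 − 0.7285 = 0.2715.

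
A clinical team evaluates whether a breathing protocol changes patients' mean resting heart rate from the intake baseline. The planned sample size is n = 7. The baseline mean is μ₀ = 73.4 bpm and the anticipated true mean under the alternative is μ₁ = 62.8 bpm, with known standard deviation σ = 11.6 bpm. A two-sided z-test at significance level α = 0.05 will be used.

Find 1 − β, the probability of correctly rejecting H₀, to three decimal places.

Power ≈ 0.676

Standardized effect: d = |μ₁ − μ₀| / σ = |62.8 − 73.4| / 11.6 = 0.9138
Noncentrality parameter: δ = d·√n = 0.9138 × √7 = 2.4177
Critical value for a two-sided test at α = 0.05: z_{α/2} = 1.960.
Power = Φ(δ − 1.960) + Φ(−δ − 1.960) = Φ(0.458) + Φ(-4.378) = 0.6764 + 0.0000 = 0.6764.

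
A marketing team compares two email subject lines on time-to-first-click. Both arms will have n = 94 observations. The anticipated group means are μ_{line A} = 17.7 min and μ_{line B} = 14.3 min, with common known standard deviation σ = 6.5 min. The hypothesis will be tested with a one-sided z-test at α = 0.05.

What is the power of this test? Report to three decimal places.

Standardized effect: d = |μ_{line A} − μ_{line B}| / σ = |17.7 − 14.3| / 6.5 = 0.5231
Noncentrality parameter: δ = d·√(n/2) = 0.5231 × √(94/2) = 3.5860
Critical value for a one-sided test at α = 0.05: z_α = 1.645.
Power = P(Z > 1.645 − δ) = Φ(1.941) = 0.9739.

Power ≈ 0.974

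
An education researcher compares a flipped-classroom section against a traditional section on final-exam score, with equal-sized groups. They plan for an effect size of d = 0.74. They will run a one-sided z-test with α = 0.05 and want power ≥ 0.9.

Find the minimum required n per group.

For power 0.9 need Φ(δ − z_{0.05}) = 0.9, so δ = z_{0.05} + z_{0.10} = 1.645 + 1.282 = 2.926.
δ = d·√(n/2) ⇒ n = 2(δ/d)² = 2 × (2.926 / 0.74)² = 31.28.
Round up to the next whole unit.

n = 32 per group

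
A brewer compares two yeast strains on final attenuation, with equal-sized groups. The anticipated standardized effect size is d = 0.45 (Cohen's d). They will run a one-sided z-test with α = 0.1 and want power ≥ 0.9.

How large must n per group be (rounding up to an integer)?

n = 65 per group

Set Φ(δ − 1.282) = 0.9; then δ − 1.282 = Φ⁻¹(0.9) = 1.282, giving δ = 2.563.
δ = d·√(n/2) ⇒ n = 2(δ/d)² = 2 × (2.563 / 0.45)² = 64.88.
Round up to the next whole unit.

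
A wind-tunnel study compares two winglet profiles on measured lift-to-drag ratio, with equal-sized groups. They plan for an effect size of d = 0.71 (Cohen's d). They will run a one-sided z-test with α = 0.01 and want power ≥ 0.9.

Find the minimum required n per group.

n = 52 per group

For power 0.9 need Φ(δ − z_{0.01}) = 0.9, so δ = z_{0.01} + z_{0.10} = 2.326 + 1.282 = 3.608.
δ = d·√(n/2) ⇒ n = 2(δ/d)² = 2 × (3.608 / 0.71)² = 51.64.
Round up to the next whole unit.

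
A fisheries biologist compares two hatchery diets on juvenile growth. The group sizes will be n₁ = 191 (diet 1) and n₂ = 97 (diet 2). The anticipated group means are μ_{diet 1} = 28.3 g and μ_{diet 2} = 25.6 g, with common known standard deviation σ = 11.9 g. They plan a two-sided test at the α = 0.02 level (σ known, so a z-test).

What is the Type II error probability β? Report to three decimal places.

Standardized effect: d = |μ_{diet 1} − μ_{diet 2}| / σ = |28.3 − 25.6| / 11.9 = 0.2269
Noncentrality parameter: δ = d / √(1/n₁ + 1/n₂) = 0.2269 / √(1/191 + 1/97) = 1.8198
Two-sided α = 0.02 → critical value z_{0.01} = 2.326.
Power = Φ(δ − 2.326) + Φ(−δ − 2.326) = Φ(-0.507) + Φ(-4.146) = 0.3062 + 0.0000 = 0.3063.
Type II error: β = 1 − power = 1 − 0.3063 = 0.6937.

β ≈ 0.694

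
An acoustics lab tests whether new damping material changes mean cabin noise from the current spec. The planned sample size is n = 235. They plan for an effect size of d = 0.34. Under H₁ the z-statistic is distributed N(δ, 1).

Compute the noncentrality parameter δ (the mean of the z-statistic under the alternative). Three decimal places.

The noncentrality parameter scales effect size by the design's sample-size factor: δ = d·√n = 0.34 × √235 = 5.2121

δ ≈ 5.212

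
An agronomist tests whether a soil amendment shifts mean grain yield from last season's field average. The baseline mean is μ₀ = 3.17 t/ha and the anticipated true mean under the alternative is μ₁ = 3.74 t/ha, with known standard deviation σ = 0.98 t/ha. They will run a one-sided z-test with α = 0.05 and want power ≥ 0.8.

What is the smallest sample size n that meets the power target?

Standardized effect: d = |μ₁ − μ₀| / σ = |3.74 − 3.17| / 0.98 = 0.5816
Set Φ(δ − 1.645) = 0.8; then δ − 1.645 = Φ⁻¹(0.8) = 0.842, giving δ = 2.486.
δ = d·√n ⇒ n = (δ/d)² = (2.486 / 0.5816)² = 18.28.
Rounding up, n = 19.

n = 19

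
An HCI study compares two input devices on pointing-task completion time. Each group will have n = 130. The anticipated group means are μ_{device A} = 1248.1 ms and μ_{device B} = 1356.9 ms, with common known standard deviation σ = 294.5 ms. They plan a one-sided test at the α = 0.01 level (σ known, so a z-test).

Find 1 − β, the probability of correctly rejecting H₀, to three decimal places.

Power ≈ 0.743

Standardized effect: d = |μ_{device A} − μ_{device B}| / σ = |1248.1 − 1356.9| / 294.5 = 0.3694
Noncentrality parameter: δ = d·√(n/2) = 0.3694 × √(130/2) = 2.9785
One-sided α = 0.01 → critical value z_{0.01} = 2.326.
Power = P(Z > 2.326 − δ) = Φ(0.652) = 0.7429.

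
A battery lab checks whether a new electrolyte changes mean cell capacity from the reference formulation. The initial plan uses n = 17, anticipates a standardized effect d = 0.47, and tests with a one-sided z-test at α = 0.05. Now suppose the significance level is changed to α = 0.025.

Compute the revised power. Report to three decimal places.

δ = d·√n = 0.47 × √17 = 1.9379 (unchanged). New critical value: z_{0.025} = 1.960.
Revised power = P(Z > 1.960 − δ) = Φ(-0.022) = 0.4912.

Power ≈ 0.491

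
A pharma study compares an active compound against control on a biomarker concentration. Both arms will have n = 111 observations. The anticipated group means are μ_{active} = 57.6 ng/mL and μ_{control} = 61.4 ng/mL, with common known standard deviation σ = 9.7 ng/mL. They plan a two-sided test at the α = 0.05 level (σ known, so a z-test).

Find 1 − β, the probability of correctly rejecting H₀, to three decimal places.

Standardized effect: d = |μ_{active} − μ_{control}| / σ = |57.6 − 61.4| / 9.7 = 0.3918
Noncentrality parameter: δ = d·√(n/2) = 0.3918 × √(111/2) = 2.9185
Critical value for a two-sided test at α = 0.05: z_{α/2} = 1.960.
Power = Φ(δ − 1.960) + Φ(−δ − 1.960) = Φ(0.959) + Φ(-4.878) = 0.8311 + 0.0000 = 0.8311.

Power ≈ 0.831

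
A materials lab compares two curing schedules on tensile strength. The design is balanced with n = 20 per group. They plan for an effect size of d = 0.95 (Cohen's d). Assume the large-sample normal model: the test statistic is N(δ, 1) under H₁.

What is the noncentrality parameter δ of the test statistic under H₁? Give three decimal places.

The noncentrality parameter scales effect size by the design's sample-size factor: δ = d·√(n/2) = 0.95 × √(20/2) = 3.0042

δ ≈ 3.004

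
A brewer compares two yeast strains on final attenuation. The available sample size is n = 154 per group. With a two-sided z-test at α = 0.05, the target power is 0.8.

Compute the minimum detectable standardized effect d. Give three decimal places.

d ≈ 0.319

Need Φ(δ − 1.960) = 0.8, so δ = 1.960 + 0.842 = 2.802.
(Lower-tail contribution to power is negligible for δ > 0.)
δ = d·√(n/2) ⇒ d = δ/√(n/2) = 2.802/√(154/2) = 0.3193.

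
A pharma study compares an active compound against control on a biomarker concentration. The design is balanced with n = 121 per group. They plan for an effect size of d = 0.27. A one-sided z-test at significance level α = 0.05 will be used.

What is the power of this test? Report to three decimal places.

Noncentrality parameter: δ = d·√(n/2) = 0.27 × √(121/2) = 2.1001
Critical value for a one-sided test at α = 0.05: z_α = 1.645.
Power = P(Z > 1.645 − δ) = Φ(0.455) = 0.6755.

Power ≈ 0.676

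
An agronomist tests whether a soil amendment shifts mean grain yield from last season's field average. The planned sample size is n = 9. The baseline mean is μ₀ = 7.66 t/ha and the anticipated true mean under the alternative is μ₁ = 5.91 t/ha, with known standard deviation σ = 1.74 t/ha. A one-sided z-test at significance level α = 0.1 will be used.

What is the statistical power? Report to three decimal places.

Standardized effect: d = |μ₁ − μ₀| / σ = |5.91 − 7.66| / 1.74 = 1.0057
Noncentrality parameter: δ = d·√n = 1.0057 × √9 = 3.0172
One-sided α = 0.1 → critical value z_{0.1} = 1.282.
Power = Φ(δ − 1.282) = Φ(1.736) = 0.9587.

Power ≈ 0.959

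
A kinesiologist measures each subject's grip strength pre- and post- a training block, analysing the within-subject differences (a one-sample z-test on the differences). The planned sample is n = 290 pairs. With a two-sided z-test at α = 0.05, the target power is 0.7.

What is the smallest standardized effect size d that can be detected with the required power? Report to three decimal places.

Need Φ(δ − 1.960) = 0.7, so δ = 1.960 + 0.524 = 2.484.
(Lower-tail contribution to power is negligible for δ > 0.)
δ = d·√n ⇒ d = δ/√n = 2.484/√290 = 0.1459.

d ≈ 0.146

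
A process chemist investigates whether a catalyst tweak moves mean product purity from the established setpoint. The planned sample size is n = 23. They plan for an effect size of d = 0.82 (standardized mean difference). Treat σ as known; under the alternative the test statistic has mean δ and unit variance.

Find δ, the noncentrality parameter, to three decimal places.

The noncentrality parameter scales effect size by the design's sample-size factor: δ = d·√n = 0.82 × √23 = 3.9326

δ ≈ 3.933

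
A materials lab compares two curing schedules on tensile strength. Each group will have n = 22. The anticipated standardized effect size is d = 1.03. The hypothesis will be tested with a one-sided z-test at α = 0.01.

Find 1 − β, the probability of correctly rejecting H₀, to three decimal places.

Power ≈ 0.862

Noncentrality parameter: δ = d·√(n/2) = 1.03 × √(22/2) = 3.4161
One-sided α = 0.01 → critical value z_{0.01} = 2.326.
Power = P(Z > 2.326 − δ) = Φ(1.090) = 0.8621.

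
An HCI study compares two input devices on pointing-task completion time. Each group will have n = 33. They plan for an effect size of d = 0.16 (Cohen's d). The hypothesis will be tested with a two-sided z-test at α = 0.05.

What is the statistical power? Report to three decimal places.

Power ≈ 0.100

Noncentrality parameter: δ = d·√(n/2) = 0.16 × √(33/2) = 0.6499
Two-sided α = 0.05 → critical value z_{0.025} = 1.960.
Power = Φ(δ − 1.960) + Φ(−δ − 1.960) = Φ(-1.310) + Φ(-2.610) = 0.0951 + 0.0045 = 0.0996.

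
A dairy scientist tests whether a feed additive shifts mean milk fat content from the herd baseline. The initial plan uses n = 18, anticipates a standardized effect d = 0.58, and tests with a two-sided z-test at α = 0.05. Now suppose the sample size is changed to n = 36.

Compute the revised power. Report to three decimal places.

Power ≈ 0.936

With n = 36: δ = d·√n = 0.58 × √36 = 3.4800. Critical value z_{0.025} = 1.960.
Revised power = Φ(δ − 1.960) + Φ(−δ − 1.960) = Φ(1.520) + Φ(-5.440) = 0.9357 + 0.0000 = 0.9357.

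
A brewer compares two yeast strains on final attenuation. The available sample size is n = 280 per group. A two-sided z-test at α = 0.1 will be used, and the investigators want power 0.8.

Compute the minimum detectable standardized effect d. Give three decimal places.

d ≈ 0.210

Required noncentrality: δ = z_{0.05} + z_{0.20} = 1.645 + 0.842 = 2.486.
(The second rejection-region term Φ(−δ − z_{α/2}) is negligible and dropped.)
δ = d·√(n/2) ⇒ d = δ/√(n/2) = 2.486/√(280/2) = 0.2101.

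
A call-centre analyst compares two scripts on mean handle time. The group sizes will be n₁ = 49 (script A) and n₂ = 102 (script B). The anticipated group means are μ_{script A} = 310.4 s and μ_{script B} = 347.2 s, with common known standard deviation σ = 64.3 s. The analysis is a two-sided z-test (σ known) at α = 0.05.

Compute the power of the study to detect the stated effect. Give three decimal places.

Standardized effect: d = |μ_{script A} − μ_{script B}| / σ = |310.4 − 347.2| / 64.3 = 0.5723
Noncentrality parameter: δ = d / √(1/n₁ + 1/n₂) = 0.5723 / √(1/49 + 1/102) = 3.2927
Critical value for a two-sided test at α = 0.05: z_{α/2} = 1.960.
Power = Φ(δ − 1.960) + Φ(−δ − 1.960) = Φ(1.333) + Φ(-5.253) = 0.9087 + 0.0000 = 0.9087.

Power ≈ 0.909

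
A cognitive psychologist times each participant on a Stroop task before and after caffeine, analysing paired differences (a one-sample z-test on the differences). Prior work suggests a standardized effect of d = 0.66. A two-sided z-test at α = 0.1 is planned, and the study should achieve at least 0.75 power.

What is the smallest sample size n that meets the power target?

n = 13

For power 0.75 need Φ(δ − z_{0.05}) = 0.75, so δ = z_{0.05} + z_{0.25} = 1.645 + 0.674 = 2.319.
(Ignoring the negligible lower-tail rejection probability gives the usual closed-form inversion.)
δ = d·√n ⇒ n = (δ/d)² = (2.319 / 0.66)² = 12.35.
Round up to the next whole unit.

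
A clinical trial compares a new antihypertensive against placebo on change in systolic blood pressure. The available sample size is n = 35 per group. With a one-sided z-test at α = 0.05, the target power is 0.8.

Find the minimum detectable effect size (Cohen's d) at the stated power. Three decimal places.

Required noncentrality: δ = z_{0.05} + z_{0.20} = 1.645 + 0.842 = 2.486.
δ = d·√(n/2) ⇒ d = δ/√(n/2) = 2.486/√(35/2) = 0.5944.

d ≈ 0.594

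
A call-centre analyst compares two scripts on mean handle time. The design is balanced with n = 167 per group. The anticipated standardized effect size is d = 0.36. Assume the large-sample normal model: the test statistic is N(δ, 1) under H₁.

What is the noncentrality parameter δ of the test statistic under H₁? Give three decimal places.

δ = d·√(n/2) = 0.36 × √(167/2) = 3.2896

δ ≈ 3.290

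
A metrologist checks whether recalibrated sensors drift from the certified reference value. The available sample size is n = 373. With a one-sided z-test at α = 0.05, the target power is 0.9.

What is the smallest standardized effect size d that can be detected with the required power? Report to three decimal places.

Need Φ(δ − 1.645) = 0.9, so δ = 1.645 + 1.282 = 2.926.
δ = d·√n ⇒ d = δ/√n = 2.926/√373 = 0.1515.

d ≈ 0.152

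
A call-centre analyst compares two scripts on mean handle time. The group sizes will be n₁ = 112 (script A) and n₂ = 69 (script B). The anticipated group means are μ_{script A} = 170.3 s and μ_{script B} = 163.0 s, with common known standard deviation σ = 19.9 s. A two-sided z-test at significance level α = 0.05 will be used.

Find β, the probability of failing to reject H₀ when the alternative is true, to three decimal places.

Standardized effect: d = |μ_{script A} − μ_{script B}| / σ = |170.3 − 163.0| / 19.9 = 0.3668
Noncentrality parameter: δ = d / √(1/n₁ + 1/n₂) = 0.3668 / √(1/112 + 1/69) = 2.3970
Two-sided α = 0.05 → critical value z_{0.025} = 1.960.
Power = Φ(δ − 1.960) + Φ(−δ − 1.960) = Φ(0.437) + Φ(-4.357) = 0.6689 + 0.0000 = 0.6690.
Type II error: β = 1 − power = 1 − 0.6690 = 0.3310.

β ≈ 0.331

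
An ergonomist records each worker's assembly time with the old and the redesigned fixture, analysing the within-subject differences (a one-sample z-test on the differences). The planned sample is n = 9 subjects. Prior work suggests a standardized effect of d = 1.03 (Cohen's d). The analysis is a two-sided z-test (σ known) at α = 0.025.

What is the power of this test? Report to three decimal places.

Noncentrality parameter: λ = d·√n = 1.03 × √9 = 3.0900
Two-sided α = 0.025 → critical value z_{0.0125} = 2.241.
Power = Φ(λ − 2.241) + Φ(−λ − 2.241) = Φ(0.849) + Φ(-5.331) = 0.8019 + 0.0000 = 0.8019.

Power ≈ 0.802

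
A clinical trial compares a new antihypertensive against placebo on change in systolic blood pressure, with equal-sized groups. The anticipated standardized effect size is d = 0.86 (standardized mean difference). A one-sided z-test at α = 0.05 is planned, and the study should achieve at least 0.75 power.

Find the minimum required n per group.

For power 0.75 need Φ(δ − z_{0.05}) = 0.75, so δ = z_{0.05} + z_{0.25} = 1.645 + 0.674 = 2.319.
δ = d·√(n/2) ⇒ n = 2(δ/d)² = 2 × (2.319 / 0.86)² = 14.55.
Round up to the next whole unit.

n = 15 per group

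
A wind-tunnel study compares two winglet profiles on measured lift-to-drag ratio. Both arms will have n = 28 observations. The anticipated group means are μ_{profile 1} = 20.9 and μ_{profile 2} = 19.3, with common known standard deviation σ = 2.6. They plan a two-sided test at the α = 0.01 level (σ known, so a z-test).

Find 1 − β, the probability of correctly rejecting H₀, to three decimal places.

Power ≈ 0.392

Standardized effect: d = |μ_{profile 1} − μ_{profile 2}| / σ = |20.9 − 19.3| / 2.6 = 0.6154
Noncentrality parameter: δ = d·√(n/2) = 0.6154 × √(28/2) = 2.3026
Critical value for a two-sided test at α = 0.01: z_{α/2} = 2.576.
Power = Φ(δ − 2.576) + Φ(−δ − 2.576) = Φ(-0.273) + Φ(-4.878) = 0.3923 + 0.0000 = 0.3923.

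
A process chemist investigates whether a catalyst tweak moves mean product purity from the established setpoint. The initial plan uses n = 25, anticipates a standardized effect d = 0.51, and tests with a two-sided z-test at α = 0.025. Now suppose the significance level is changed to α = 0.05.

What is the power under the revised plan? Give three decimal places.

δ = d·√n = 0.51 × √25 = 2.5500 (unchanged). New critical value: z_{0.025} = 1.960.
Revised power = Φ(δ − 1.960) + Φ(−δ − 1.960) = Φ(0.590) + Φ(-4.510) = 0.7224 + 0.0000 = 0.7224.

Power ≈ 0.722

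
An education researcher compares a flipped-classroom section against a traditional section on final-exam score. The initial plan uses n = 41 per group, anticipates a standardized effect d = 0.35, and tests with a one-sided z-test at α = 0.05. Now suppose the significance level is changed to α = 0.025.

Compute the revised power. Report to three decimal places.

δ = d·√(n/2) = 0.35 × √(41/2) = 1.5847 (unchanged). New critical value: z_{0.025} = 1.960.
Revised power = Φ(δ − 1.960) = Φ(-0.375) = 0.3537.

Power ≈ 0.354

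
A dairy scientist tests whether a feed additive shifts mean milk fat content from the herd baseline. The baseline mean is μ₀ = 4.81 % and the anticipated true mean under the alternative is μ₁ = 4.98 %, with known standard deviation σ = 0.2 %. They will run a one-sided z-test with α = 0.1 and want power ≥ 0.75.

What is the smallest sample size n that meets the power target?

Standardized effect: d = |μ₁ − μ₀| / σ = |4.98 − 4.81| / 0.2 = 0.8500
For power 0.75 need Φ(δ − z_{0.1}) = 0.75, so δ = z_{0.1} + z_{0.25} = 1.282 + 0.674 = 1.956.
δ = d·√n ⇒ n = (δ/d)² = (1.956 / 0.8500)² = 5.30.
Round up to the next whole unit.

n = 6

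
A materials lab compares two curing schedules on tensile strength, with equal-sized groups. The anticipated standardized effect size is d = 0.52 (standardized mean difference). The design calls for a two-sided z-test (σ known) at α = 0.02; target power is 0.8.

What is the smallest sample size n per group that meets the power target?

n = 75 per group

Set Φ(δ − 2.326) = 0.8; then δ − 2.326 = Φ⁻¹(0.8) = 0.842, giving δ = 3.168.
(The Φ(−δ − z_{α/2}) term is vanishingly small for δ > 0 and is dropped in the standard sample-size formula.)
δ = d·√(n/2) ⇒ n = 2(δ/d)² = 2 × (3.168 / 0.52)² = 74.23.
Rounding up, n = 75 per group.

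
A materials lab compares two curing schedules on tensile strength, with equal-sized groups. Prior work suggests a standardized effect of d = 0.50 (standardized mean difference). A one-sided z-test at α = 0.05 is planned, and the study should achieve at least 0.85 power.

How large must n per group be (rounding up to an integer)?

n = 58 per group

Set Φ(δ − 1.645) = 0.85; then δ − 1.645 = Φ⁻¹(0.85) = 1.036, giving δ = 2.681.
δ = d·√(n/2) ⇒ n = 2(δ/d)² = 2 × (2.681 / 0.50)² = 57.51.
Rounding up, n = 58 per group.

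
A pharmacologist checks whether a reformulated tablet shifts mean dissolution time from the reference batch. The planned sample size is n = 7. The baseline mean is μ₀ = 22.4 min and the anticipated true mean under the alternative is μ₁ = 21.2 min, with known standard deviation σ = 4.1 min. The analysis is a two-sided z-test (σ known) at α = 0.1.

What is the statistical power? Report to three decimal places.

Power ≈ 0.200

Standardized effect: d = |μ₁ − μ₀| / σ = |21.2 − 22.4| / 4.1 = 0.2927
Noncentrality parameter: δ = d·√n = 0.2927 × √7 = 0.7744
Two-sided α = 0.1 → critical value z_{0.05} = 1.645.
Power = Φ(δ − 1.645) + Φ(−δ − 1.645) = Φ(-0.870) + Φ(-2.419) = 0.1920 + 0.0078 = 0.1998.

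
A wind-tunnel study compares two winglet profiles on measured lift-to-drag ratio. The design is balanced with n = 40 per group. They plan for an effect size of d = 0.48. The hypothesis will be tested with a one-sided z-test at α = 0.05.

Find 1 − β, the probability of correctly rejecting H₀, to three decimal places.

Power ≈ 0.692

Noncentrality parameter: δ = d·√(n/2) = 0.48 × √(40/2) = 2.1466
Critical value for a one-sided test at α = 0.05: z_α = 1.645.
Power = P(Z > 1.645 − δ) = Φ(0.502) = 0.6921.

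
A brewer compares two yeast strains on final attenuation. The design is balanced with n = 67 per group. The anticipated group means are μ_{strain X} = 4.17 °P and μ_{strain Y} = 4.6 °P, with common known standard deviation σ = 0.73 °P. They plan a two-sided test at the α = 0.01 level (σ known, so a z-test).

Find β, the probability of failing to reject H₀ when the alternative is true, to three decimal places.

β ≈ 0.202

Standardized effect: d = |μ_{strain X} − μ_{strain Y}| / σ = |4.17 − 4.6| / 0.73 = 0.5890
Noncentrality parameter: δ = d·√(n/2) = 0.5890 × √(67/2) = 3.4093
Critical value for a two-sided test at α = 0.01: z_{α/2} = 2.576.
Power = Φ(δ − 2.576) + Φ(−δ − 2.576) = Φ(0.833) + Φ(-5.985) = 0.7977 + 0.0000 = 0.7977.
Type II error: β = 1 − power = 1 − 0.7977 = 0.2023.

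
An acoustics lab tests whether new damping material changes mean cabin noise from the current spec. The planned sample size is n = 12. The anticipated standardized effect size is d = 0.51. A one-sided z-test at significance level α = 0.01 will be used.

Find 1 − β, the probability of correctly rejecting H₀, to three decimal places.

Noncentrality parameter: δ = d·√n = 0.51 × √12 = 1.7667
One-sided α = 0.01 → critical value z_{0.01} = 2.326.
Power = Φ(δ − 2.326) = Φ(-0.560) = 0.2879.

Power ≈ 0.288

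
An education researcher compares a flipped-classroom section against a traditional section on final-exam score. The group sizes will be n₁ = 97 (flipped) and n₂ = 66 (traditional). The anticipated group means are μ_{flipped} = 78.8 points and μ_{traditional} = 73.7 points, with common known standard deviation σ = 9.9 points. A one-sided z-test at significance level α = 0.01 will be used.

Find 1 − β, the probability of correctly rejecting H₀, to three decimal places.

Power ≈ 0.817

Standardized effect: d = |μ_{flipped} − μ_{traditional}| / σ = |78.8 − 73.7| / 9.9 = 0.5152
Noncentrality parameter: δ = d / √(1/n₁ + 1/n₂) = 0.5152 / √(1/97 + 1/66) = 3.2285
One-sided α = 0.01 → critical value z_{0.01} = 2.326.
Power = P(Z > 2.326 − δ) = Φ(0.902) = 0.8165.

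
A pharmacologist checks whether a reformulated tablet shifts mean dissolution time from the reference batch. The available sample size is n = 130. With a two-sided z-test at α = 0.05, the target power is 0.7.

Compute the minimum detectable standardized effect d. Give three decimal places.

Need Φ(δ − 1.960) = 0.7, so δ = 1.960 + 0.524 = 2.484.
(Lower-tail contribution to power is negligible for δ > 0.)
δ = d·√n ⇒ d = δ/√n = 2.484/√130 = 0.2179.

d ≈ 0.218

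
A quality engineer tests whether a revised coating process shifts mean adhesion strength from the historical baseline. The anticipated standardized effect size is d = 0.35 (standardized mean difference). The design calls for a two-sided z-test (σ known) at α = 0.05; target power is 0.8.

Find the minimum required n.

Set Φ(δ − 1.960) = 0.8; then δ − 1.960 = Φ⁻¹(0.8) = 0.842, giving δ = 2.802.
(For δ > 0 the lower-tail rejection region contributes negligibly to power, so the one-term inversion is standard.)
δ = d·√n ⇒ n = (δ/d)² = (2.802 / 0.35)² = 64.07.
Rounding up, n = 65.

n = 65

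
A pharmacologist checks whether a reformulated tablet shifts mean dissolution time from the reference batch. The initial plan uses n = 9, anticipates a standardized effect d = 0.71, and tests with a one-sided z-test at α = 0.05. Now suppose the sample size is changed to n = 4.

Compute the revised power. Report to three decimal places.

Power ≈ 0.411

With n = 4: δ = d·√n = 0.71 × √4 = 1.4200. Critical value z_{0.05} = 1.645.
Revised power = Φ(δ − 1.645) = Φ(-0.225) = 0.4110.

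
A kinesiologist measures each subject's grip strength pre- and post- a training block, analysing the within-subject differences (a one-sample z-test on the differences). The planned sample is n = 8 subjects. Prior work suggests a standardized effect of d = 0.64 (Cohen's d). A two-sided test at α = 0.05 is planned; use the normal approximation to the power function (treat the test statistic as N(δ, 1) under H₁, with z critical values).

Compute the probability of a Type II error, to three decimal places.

β ≈ 0.559

Noncentrality parameter: δ = d·√n = 0.64 × √8 = 1.8102
Two-sided α = 0.05 → critical value z_{0.025} = 1.960.
Power = Φ(δ − 1.960) + Φ(−δ − 1.960) = Φ(-0.150) + Φ(-3.770) = 0.4405 + 0.0001 = 0.4406.
Type II error: β = 1 − power = 1 − 0.4406 = 0.5594.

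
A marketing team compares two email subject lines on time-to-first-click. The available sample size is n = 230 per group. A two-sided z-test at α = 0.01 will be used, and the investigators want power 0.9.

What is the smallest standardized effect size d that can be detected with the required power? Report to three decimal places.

Need Φ(δ − 2.576) = 0.9, so δ = 2.576 + 1.282 = 3.857.
(The second rejection-region term Φ(−δ − z_{α/2}) is negligible and dropped.)
δ = d·√(n/2) ⇒ d = δ/√(n/2) = 3.857/√(230/2) = 0.3597.

d ≈ 0.360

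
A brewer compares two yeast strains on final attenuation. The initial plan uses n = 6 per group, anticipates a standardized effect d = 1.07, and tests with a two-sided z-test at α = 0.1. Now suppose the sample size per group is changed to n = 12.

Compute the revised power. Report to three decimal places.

Power ≈ 0.836

With n = 12 per group: δ = d·√(n/2) = 1.07 × √(12/2) = 2.6210. Critical value z_{0.05} = 1.645.
Revised power = Φ(δ − 1.645) + Φ(−δ − 1.645) = Φ(0.976) + Φ(-4.266) = 0.8355 + 0.0000 = 0.8355.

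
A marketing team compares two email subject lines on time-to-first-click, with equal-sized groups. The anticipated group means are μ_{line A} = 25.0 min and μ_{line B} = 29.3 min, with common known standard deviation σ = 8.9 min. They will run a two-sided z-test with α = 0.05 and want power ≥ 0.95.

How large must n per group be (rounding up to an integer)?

n = 112 per group

Standardized effect: d = |μ_{line A} − μ_{line B}| / σ = |25.0 − 29.3| / 8.9 = 0.4831
For power 0.95 need Φ(δ − z_{0.025}) = 0.95, so δ = z_{0.025} + z_{0.05} = 1.960 + 1.645 = 3.605.
(For δ > 0 the lower-tail rejection region contributes negligibly to power, so the one-term inversion is standard.)
δ = d·√(n/2) ⇒ n = 2(δ/d)² = 2 × (3.605 / 0.4831)² = 111.34.
Round up to the next whole unit.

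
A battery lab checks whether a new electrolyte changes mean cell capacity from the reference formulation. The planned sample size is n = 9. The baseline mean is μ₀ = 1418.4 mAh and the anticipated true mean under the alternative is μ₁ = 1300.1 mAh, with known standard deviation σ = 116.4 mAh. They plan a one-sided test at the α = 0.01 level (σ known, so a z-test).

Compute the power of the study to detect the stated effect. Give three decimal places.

Standardized effect: d = |μ₁ − μ₀| / σ = |1300.1 − 1418.4| / 116.4 = 1.0163
Noncentrality parameter: δ = d·√n = 1.0163 × √9 = 3.0490
One-sided α = 0.01 → critical value z_{0.01} = 2.326.
Power = P(Z > 2.326 − δ) = Φ(0.723) = 0.7650.

Power ≈ 0.765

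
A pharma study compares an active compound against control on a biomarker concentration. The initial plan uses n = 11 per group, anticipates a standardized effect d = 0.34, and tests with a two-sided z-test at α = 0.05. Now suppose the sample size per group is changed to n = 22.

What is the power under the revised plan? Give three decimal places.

With n = 22 per group: δ = d·√(n/2) = 0.34 × √(22/2) = 1.1277. Critical value z_{0.025} = 1.960.
Revised power = Φ(δ − 1.960) + Φ(−δ − 1.960) = Φ(-0.832) + Φ(-3.088) = 0.2026 + 0.0010 = 0.2036.

Power ≈ 0.204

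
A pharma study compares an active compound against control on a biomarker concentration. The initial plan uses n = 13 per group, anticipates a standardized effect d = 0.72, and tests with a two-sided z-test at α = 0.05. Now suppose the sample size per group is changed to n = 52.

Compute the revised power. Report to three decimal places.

With n = 52 per group: δ = d·√(n/2) = 0.72 × √(52/2) = 3.6713. Critical value z_{0.025} = 1.960.
Revised power = Φ(δ − 1.960) + Φ(−δ − 1.960) = Φ(1.711) + Φ(-5.631) = 0.9565 + 0.0000 = 0.9565.

Power ≈ 0.956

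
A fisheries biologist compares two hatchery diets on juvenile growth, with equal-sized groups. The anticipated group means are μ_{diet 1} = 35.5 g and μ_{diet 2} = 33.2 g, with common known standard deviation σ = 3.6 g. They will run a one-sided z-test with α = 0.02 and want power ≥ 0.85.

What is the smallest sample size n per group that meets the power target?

Standardized effect: d = |μ_{diet 1} − μ_{diet 2}| / σ = |35.5 − 33.2| / 3.6 = 0.6389
Set Φ(δ − 2.054) = 0.85; then δ − 2.054 = Φ⁻¹(0.85) = 1.036, giving δ = 3.090.
δ = d·√(n/2) ⇒ n = 2(δ/d)² = 2 × (3.090 / 0.6389)² = 46.79.
Rounding up, n = 47 per group.

n = 47 per group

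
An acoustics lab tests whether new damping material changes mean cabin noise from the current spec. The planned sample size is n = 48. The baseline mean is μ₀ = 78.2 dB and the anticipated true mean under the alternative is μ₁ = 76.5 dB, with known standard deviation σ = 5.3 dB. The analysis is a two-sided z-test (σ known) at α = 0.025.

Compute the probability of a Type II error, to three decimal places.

β ≈ 0.508

Standardized effect: d = |μ₁ − μ₀| / σ = |76.5 − 78.2| / 5.3 = 0.3208
Noncentrality parameter: δ = d·√n = 0.3208 × √48 = 2.2223
Critical value for a two-sided test at α = 0.025: z_{α/2} = 2.241.
Power = Φ(δ − 2.241) + Φ(−δ − 2.241) = Φ(-0.019) + Φ(-4.464) = 0.4924 + 0.0000 = 0.4924.
Type II error: β = 1 − power = 1 − 0.4924 = 0.5076.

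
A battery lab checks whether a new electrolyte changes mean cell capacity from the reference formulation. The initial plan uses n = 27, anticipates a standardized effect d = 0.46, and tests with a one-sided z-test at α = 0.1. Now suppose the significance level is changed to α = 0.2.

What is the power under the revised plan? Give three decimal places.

δ = d·√n = 0.46 × √27 = 2.3902 (unchanged). New critical value: z_{0.2} = 0.842.
Revised power = Φ(δ − 0.842) = Φ(1.549) = 0.9393.

Power ≈ 0.939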